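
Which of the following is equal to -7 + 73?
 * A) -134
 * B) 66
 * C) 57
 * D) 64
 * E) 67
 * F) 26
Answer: B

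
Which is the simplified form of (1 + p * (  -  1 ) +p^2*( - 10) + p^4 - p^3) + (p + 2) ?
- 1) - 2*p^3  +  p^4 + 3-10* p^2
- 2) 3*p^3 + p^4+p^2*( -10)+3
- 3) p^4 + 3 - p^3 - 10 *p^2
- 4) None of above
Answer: 3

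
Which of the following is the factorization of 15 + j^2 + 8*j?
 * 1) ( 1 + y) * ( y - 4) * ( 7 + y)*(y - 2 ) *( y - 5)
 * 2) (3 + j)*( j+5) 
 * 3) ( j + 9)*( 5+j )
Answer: 2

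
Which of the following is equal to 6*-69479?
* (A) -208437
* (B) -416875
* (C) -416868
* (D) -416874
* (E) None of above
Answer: D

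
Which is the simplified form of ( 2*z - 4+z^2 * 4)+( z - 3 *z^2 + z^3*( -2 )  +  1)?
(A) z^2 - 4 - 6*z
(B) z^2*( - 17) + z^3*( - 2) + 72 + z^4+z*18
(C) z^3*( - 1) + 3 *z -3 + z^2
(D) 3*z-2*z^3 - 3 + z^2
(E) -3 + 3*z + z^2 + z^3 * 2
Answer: D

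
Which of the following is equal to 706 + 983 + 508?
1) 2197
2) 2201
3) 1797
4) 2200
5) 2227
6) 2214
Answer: 1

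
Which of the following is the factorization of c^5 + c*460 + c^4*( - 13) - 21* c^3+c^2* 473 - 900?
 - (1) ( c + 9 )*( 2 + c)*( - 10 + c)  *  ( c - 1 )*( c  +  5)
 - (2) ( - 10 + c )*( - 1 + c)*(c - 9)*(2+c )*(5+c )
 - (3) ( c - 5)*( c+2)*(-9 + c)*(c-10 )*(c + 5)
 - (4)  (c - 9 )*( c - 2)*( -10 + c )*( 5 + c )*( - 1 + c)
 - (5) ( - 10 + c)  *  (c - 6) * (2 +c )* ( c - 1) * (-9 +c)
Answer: 2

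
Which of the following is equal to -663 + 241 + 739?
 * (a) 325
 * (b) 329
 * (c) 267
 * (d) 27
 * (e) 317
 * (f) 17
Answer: e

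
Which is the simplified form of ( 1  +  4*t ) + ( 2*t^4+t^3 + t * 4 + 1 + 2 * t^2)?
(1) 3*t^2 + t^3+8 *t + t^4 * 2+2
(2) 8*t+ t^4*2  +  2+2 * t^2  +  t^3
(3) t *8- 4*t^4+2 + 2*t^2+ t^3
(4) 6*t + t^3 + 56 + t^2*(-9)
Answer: 2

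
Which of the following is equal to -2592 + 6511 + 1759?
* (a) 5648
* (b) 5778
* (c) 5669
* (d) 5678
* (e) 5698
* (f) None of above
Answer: d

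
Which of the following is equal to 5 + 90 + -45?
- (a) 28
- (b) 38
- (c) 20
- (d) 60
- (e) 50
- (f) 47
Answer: e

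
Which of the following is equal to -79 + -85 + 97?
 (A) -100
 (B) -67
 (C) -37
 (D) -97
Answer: B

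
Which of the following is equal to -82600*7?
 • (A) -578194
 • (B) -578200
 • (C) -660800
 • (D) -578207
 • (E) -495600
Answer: B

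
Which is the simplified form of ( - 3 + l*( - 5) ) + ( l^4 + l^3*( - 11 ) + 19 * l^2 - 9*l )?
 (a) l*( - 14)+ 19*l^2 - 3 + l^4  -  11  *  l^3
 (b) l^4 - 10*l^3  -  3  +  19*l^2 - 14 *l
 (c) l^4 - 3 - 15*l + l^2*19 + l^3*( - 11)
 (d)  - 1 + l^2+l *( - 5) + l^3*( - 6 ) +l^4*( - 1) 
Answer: a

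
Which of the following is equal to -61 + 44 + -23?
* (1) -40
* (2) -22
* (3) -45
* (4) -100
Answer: 1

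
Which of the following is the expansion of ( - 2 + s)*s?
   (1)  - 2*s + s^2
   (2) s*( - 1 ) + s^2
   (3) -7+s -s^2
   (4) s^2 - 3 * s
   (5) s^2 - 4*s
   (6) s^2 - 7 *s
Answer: 1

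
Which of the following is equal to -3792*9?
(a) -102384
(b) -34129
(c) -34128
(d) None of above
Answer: c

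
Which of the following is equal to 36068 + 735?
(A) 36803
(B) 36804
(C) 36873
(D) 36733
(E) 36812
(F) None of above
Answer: A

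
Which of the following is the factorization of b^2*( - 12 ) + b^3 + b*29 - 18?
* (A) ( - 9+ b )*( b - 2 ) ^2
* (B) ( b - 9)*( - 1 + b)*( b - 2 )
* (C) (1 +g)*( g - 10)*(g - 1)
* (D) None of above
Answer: B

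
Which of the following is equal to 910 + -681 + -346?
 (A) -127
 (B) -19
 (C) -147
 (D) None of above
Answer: D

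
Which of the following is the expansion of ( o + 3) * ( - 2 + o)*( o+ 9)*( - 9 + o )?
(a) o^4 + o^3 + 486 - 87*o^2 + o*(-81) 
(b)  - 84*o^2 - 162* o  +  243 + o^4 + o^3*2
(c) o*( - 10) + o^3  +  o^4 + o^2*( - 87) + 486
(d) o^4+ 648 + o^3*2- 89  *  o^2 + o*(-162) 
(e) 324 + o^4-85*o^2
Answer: a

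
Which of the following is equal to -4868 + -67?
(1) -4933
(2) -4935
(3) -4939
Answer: 2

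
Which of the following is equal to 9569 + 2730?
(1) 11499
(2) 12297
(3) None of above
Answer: 3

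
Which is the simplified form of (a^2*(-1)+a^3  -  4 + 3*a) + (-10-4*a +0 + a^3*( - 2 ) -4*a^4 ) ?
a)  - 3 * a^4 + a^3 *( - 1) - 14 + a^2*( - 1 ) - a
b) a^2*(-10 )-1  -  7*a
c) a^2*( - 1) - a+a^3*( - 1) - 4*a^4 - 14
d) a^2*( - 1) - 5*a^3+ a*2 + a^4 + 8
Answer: c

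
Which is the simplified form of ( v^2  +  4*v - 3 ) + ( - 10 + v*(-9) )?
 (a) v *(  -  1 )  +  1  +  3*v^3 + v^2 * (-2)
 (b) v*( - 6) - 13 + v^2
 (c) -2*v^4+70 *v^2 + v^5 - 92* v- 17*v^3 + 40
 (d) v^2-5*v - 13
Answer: d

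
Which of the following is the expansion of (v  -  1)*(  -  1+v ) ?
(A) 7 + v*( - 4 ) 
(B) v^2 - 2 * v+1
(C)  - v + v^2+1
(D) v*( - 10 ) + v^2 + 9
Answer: B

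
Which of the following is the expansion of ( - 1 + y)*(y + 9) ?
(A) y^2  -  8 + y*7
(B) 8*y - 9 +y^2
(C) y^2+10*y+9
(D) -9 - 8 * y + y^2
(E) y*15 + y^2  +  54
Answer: B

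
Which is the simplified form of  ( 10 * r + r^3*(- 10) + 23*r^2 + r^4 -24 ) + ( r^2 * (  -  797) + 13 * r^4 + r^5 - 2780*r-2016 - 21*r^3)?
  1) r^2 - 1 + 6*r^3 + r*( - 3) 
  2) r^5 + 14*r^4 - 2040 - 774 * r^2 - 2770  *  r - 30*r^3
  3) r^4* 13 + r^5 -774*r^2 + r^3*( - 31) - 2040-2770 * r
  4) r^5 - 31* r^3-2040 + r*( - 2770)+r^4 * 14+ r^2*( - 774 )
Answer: 4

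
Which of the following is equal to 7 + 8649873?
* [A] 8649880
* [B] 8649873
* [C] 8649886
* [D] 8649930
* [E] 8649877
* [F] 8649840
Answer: A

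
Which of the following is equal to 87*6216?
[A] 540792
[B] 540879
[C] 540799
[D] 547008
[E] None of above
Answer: A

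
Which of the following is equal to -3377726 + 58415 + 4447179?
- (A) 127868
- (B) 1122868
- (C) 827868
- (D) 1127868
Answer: D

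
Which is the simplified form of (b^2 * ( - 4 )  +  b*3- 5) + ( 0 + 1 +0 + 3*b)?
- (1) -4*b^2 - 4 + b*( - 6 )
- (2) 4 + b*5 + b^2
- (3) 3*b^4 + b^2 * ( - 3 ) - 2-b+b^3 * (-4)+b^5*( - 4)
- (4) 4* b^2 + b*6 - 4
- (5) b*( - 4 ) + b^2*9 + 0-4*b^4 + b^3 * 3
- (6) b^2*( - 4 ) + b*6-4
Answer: 6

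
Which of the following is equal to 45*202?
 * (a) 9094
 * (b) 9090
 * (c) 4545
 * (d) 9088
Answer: b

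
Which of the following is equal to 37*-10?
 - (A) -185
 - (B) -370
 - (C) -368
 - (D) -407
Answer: B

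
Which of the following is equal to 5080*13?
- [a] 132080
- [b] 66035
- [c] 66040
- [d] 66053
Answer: c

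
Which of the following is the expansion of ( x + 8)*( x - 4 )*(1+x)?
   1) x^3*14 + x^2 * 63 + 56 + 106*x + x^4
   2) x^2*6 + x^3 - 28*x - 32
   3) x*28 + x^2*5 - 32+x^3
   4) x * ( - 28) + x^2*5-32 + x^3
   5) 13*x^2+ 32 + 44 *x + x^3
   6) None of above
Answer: 4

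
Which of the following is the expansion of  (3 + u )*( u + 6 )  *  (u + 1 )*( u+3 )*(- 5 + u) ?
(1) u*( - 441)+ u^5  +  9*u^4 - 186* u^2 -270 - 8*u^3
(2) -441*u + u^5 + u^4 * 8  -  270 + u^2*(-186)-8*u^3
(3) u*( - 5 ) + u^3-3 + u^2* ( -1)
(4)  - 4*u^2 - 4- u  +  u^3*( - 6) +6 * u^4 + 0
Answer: 2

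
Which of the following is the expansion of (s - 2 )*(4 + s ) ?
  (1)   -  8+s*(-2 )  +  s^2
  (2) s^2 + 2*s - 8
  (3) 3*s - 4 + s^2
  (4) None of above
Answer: 2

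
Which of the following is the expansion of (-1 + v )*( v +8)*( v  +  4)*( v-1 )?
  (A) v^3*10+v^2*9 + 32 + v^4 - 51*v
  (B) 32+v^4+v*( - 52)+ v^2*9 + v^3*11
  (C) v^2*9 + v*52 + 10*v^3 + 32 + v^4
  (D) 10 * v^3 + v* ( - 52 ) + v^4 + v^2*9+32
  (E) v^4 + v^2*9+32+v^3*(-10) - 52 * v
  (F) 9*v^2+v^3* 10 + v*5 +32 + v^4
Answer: D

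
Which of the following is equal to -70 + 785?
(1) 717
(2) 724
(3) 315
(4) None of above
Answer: 4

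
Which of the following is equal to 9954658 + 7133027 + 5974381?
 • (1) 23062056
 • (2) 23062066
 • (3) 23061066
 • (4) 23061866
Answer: 2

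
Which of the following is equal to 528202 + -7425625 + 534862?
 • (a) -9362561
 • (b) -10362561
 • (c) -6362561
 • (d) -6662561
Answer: c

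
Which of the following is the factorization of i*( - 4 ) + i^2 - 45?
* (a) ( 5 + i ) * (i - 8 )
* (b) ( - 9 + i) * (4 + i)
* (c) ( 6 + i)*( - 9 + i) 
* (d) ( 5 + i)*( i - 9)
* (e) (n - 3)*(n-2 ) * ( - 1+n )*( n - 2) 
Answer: d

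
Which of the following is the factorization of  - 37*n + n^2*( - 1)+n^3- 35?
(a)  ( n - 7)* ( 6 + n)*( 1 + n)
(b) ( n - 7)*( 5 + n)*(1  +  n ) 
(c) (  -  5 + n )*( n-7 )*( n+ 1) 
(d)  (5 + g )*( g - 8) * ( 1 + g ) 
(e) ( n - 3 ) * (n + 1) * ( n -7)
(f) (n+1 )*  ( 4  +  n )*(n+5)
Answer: b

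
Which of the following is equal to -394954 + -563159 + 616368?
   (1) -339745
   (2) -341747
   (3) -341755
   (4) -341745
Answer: 4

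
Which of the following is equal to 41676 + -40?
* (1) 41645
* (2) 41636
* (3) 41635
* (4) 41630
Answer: 2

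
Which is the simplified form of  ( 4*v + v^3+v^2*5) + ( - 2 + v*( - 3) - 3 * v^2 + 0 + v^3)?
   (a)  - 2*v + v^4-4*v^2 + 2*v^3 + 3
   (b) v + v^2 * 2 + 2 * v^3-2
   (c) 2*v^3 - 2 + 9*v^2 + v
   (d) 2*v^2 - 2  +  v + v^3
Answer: b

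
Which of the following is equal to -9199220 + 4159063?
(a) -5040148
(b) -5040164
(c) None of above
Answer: c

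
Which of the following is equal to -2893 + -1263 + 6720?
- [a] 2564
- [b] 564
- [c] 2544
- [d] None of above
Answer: a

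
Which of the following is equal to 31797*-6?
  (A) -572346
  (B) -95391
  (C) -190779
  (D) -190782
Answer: D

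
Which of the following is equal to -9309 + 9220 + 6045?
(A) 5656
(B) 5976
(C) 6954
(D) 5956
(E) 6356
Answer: D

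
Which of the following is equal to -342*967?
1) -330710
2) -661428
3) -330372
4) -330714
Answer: 4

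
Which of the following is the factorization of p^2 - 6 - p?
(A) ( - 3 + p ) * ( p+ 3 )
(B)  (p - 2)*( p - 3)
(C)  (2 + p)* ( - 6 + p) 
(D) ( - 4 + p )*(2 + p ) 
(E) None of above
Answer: E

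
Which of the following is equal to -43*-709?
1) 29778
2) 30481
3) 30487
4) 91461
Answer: 3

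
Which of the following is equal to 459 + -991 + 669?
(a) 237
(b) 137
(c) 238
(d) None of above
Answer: b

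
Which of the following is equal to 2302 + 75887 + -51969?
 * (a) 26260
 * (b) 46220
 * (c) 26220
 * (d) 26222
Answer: c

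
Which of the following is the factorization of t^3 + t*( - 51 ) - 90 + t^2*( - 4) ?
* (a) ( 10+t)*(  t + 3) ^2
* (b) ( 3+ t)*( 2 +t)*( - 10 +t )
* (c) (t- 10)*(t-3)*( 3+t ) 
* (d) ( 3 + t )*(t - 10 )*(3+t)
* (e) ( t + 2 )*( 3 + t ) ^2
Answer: d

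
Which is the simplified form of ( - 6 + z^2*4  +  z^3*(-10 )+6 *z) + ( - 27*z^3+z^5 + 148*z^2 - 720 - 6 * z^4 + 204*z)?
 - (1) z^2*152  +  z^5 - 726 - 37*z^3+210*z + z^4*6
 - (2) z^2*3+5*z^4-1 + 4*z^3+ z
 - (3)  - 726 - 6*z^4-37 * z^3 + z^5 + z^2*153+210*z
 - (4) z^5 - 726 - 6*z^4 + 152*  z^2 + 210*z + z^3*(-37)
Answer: 4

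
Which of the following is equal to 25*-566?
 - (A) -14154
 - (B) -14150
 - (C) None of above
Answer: B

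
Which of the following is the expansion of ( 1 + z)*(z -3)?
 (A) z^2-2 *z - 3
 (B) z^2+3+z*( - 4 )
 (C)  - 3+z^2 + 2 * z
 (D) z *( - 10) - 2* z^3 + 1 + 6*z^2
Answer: A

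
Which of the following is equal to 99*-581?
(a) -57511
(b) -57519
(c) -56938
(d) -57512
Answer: b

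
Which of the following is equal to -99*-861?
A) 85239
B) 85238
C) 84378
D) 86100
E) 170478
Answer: A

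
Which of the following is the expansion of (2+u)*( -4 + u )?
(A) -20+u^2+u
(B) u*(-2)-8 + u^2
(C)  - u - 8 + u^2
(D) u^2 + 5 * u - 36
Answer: B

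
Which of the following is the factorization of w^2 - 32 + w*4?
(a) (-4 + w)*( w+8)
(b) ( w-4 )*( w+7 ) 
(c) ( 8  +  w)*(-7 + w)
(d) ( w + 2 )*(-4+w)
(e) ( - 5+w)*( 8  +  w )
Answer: a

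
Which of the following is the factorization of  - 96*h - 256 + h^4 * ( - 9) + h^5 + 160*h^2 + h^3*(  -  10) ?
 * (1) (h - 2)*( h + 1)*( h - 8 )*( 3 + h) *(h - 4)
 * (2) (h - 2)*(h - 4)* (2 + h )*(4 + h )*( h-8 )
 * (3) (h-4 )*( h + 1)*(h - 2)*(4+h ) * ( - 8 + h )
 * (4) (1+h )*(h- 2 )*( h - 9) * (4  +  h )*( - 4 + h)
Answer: 3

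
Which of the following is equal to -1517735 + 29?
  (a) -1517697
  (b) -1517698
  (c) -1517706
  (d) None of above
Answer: c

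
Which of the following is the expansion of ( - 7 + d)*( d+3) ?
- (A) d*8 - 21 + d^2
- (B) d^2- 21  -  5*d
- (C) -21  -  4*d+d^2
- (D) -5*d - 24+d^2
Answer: C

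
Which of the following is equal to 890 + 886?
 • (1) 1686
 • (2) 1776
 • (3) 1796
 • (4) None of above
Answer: 2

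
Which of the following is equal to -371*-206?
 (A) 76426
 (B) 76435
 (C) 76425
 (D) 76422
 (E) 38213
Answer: A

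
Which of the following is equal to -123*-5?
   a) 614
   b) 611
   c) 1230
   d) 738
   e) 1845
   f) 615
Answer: f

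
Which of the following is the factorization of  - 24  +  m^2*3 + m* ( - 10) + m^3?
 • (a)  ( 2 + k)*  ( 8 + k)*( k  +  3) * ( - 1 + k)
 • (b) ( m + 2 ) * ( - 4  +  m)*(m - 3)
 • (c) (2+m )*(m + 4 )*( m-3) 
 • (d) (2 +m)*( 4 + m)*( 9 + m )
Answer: c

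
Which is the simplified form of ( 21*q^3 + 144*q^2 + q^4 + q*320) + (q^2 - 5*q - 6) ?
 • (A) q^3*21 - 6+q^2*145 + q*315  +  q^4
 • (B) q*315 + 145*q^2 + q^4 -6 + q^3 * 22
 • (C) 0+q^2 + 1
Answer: A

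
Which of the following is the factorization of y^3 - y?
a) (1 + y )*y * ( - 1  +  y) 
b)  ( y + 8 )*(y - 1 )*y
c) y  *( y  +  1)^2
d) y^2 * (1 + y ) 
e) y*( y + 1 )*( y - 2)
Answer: a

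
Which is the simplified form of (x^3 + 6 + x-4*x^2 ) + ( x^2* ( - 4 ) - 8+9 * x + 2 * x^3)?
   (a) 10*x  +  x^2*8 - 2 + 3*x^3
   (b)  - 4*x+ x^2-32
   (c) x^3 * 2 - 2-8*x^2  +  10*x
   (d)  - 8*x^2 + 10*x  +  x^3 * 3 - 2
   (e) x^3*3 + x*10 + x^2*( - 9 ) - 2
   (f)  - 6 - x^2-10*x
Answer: d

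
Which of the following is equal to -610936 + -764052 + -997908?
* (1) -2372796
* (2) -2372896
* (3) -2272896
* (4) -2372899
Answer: 2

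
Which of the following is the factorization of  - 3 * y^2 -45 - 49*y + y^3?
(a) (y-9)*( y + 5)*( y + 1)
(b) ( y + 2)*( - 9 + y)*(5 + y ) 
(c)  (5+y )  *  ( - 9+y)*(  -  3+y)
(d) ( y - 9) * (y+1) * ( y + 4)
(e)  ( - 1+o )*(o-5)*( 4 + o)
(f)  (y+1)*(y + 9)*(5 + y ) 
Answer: a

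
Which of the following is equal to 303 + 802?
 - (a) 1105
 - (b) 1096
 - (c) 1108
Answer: a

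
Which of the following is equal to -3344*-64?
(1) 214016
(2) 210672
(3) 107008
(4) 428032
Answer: 1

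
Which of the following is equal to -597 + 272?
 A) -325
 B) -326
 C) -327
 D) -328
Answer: A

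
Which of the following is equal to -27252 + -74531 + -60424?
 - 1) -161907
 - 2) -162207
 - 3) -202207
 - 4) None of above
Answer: 2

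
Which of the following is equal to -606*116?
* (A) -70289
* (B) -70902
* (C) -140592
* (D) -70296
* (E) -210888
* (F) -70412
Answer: D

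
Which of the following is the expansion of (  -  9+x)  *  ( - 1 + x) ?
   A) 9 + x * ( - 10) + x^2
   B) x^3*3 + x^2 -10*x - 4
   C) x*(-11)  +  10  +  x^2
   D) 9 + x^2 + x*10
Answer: A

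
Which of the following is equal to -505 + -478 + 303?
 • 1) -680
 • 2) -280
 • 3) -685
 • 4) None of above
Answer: 1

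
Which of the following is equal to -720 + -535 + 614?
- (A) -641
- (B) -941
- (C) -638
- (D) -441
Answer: A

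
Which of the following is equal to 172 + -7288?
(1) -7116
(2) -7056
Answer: 1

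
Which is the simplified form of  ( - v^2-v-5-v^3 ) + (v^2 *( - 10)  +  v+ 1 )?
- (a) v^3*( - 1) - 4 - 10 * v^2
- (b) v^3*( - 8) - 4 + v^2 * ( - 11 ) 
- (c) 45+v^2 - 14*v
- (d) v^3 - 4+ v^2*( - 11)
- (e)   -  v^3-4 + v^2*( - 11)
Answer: e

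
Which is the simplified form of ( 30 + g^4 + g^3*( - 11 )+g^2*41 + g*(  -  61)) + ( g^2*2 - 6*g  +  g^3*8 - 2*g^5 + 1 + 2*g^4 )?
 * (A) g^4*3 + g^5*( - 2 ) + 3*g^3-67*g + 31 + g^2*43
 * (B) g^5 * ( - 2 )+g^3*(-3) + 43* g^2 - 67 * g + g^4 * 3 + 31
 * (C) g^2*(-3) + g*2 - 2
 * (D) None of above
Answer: B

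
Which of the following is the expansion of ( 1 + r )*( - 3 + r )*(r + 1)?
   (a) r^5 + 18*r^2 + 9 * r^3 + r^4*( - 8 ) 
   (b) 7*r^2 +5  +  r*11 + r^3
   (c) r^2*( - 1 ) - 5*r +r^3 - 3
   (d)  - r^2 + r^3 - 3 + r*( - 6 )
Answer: c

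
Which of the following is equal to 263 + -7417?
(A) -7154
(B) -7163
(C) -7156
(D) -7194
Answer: A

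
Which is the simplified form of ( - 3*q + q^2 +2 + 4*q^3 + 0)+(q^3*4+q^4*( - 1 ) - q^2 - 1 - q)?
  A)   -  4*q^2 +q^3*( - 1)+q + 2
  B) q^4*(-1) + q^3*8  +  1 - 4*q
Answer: B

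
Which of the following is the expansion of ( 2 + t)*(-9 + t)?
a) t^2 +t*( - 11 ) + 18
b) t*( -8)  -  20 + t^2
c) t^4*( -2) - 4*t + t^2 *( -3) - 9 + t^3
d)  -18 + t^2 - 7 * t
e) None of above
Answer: d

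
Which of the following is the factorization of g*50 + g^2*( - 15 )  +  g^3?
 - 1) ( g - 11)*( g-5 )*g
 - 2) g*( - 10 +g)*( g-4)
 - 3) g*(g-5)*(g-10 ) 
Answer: 3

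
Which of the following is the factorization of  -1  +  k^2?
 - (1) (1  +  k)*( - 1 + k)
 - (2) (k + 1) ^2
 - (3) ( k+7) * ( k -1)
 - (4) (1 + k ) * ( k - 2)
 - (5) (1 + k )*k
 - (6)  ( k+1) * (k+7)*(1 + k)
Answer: 1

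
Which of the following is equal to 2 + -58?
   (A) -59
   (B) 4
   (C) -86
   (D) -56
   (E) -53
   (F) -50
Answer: D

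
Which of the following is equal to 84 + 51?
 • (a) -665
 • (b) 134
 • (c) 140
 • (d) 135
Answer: d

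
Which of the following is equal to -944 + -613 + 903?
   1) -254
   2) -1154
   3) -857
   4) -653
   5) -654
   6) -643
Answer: 5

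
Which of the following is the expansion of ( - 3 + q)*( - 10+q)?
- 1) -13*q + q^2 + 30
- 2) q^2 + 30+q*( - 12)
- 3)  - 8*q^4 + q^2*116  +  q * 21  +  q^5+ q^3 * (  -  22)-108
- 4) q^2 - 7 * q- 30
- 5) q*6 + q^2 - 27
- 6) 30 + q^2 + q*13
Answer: 1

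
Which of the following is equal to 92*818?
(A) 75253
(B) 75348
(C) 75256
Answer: C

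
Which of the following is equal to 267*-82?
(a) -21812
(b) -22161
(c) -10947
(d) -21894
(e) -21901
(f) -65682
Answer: d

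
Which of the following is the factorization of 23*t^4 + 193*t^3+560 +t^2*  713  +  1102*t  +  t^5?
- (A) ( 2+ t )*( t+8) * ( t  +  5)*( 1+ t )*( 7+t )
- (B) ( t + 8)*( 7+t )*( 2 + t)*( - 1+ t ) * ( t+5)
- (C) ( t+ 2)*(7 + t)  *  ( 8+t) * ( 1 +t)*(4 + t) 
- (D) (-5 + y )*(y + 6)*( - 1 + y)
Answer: A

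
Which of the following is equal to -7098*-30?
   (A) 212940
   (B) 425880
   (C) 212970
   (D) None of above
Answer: A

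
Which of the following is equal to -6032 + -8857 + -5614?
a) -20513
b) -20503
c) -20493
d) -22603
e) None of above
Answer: b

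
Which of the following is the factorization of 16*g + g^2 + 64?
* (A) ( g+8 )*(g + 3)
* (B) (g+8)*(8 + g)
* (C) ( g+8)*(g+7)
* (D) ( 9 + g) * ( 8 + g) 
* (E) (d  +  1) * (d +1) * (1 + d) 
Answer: B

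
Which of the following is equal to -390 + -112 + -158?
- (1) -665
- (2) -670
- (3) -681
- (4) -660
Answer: 4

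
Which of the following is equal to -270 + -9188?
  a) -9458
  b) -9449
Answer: a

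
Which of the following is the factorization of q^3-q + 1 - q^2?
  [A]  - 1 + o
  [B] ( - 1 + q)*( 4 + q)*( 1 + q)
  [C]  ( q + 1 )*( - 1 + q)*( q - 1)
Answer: C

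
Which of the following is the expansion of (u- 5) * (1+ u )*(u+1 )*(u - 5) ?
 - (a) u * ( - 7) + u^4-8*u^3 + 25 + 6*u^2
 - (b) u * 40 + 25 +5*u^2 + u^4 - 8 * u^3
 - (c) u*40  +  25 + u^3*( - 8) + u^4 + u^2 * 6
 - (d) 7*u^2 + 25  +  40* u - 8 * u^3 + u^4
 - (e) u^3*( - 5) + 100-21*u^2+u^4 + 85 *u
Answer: c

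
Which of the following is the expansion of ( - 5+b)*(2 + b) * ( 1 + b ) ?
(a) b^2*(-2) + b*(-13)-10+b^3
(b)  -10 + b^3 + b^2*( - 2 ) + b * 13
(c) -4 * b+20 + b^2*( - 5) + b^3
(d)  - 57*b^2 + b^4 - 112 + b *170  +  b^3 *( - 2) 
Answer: a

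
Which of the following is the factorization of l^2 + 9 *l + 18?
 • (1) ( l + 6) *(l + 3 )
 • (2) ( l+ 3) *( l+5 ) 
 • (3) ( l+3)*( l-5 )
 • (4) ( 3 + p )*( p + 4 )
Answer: 1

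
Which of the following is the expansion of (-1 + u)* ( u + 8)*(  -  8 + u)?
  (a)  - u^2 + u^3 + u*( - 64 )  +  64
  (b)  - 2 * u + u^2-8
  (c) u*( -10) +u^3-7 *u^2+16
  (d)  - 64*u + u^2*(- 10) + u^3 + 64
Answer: a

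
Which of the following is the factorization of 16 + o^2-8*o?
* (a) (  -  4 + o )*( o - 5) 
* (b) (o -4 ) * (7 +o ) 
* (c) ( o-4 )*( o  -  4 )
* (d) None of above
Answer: c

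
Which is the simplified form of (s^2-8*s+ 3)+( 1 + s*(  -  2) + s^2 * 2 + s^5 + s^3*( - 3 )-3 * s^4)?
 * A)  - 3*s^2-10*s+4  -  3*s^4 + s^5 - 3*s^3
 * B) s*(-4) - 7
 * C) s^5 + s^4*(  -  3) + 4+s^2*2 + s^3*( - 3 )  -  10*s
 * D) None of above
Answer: D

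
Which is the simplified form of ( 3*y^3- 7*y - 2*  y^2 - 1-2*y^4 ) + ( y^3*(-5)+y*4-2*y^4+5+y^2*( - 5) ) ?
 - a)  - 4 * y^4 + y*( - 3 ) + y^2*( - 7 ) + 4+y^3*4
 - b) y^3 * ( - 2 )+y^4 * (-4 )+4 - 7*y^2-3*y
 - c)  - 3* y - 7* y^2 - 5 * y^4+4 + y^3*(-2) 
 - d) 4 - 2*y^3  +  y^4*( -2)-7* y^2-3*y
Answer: b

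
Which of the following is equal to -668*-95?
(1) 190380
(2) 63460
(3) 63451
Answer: 2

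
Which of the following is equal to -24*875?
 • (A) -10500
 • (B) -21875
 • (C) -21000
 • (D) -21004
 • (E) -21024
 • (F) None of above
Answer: C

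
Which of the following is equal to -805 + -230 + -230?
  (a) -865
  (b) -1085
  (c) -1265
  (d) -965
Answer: c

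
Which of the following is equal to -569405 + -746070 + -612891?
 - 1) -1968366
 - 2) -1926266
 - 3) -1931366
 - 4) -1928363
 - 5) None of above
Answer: 5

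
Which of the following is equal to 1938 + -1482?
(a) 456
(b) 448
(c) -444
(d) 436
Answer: a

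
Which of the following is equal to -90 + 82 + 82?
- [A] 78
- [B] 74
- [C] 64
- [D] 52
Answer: B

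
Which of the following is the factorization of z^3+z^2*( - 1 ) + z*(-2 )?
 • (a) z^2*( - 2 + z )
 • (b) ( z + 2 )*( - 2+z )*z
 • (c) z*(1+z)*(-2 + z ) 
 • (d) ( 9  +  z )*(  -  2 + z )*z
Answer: c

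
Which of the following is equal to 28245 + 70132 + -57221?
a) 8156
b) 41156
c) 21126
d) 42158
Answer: b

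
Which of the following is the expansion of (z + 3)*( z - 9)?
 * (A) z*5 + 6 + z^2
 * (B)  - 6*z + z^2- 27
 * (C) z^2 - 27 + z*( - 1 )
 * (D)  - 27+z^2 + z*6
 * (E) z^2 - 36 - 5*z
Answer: B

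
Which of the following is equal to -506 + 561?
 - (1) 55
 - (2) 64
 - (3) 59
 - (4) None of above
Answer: 1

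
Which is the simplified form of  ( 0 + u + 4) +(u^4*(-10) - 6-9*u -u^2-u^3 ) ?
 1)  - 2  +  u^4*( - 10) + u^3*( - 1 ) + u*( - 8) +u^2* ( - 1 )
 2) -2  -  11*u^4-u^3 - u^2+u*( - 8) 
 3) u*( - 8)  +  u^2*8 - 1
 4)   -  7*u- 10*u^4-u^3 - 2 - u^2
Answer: 1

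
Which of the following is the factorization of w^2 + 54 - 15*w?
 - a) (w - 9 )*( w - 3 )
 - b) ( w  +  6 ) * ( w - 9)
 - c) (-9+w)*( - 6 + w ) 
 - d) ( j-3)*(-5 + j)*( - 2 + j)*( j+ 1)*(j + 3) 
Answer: c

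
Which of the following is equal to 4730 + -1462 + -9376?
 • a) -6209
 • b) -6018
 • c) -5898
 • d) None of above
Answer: d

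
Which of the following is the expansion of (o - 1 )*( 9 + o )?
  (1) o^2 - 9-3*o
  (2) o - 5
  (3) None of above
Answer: 3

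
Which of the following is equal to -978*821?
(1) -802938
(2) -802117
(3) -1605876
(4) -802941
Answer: 1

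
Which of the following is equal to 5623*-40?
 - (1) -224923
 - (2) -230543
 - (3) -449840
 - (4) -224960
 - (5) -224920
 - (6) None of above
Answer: 5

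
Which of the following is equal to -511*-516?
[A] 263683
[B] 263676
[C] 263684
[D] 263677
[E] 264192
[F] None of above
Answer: B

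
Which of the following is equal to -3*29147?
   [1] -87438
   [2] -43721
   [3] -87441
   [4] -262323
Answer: 3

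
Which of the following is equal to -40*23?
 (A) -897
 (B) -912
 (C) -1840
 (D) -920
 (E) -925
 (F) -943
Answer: D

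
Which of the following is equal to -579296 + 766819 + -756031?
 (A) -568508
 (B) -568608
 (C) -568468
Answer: A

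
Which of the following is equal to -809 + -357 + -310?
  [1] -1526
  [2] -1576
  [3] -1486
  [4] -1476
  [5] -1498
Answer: 4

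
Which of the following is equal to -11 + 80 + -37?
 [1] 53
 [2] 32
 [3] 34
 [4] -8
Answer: 2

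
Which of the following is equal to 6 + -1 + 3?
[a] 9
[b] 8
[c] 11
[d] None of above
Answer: b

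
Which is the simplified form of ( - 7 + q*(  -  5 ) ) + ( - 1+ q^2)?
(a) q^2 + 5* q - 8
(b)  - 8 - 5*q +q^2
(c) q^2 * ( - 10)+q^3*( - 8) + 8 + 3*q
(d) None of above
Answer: b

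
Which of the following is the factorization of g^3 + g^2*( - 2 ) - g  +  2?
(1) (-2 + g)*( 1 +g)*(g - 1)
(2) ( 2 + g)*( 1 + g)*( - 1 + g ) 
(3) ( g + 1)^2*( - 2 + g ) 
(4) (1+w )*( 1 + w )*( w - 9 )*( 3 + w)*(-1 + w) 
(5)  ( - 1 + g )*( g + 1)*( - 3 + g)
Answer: 1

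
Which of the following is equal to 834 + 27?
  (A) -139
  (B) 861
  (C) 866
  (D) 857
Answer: B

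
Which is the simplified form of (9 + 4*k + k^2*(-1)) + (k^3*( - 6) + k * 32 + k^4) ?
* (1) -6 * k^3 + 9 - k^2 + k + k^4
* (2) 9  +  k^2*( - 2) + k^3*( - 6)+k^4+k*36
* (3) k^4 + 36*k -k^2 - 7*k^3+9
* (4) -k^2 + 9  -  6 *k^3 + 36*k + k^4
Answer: 4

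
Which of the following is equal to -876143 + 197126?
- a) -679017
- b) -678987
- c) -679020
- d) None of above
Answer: a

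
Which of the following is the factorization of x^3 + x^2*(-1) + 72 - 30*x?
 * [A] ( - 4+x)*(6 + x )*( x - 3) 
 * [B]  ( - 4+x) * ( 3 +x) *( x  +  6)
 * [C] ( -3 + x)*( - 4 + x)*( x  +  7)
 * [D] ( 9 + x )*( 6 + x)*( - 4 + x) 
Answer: A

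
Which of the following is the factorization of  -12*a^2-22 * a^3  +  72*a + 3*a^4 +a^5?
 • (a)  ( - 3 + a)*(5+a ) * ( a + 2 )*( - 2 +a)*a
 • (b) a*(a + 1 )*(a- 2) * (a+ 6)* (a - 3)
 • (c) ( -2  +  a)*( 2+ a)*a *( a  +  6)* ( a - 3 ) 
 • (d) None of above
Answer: c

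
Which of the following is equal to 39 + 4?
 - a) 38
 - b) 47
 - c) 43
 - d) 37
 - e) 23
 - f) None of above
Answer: c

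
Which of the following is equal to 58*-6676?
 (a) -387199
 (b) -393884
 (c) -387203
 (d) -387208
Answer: d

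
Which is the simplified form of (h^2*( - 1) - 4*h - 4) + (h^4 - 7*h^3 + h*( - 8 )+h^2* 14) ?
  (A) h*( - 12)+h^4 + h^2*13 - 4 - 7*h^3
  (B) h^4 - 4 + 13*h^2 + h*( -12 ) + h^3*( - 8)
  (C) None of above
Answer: A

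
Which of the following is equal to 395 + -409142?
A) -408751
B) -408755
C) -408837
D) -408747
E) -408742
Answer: D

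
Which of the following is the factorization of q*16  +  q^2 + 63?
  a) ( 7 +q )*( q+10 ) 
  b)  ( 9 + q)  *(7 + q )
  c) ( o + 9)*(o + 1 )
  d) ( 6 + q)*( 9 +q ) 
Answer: b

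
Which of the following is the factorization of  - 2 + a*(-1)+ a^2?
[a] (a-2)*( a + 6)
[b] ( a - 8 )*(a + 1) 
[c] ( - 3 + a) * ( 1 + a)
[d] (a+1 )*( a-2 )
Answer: d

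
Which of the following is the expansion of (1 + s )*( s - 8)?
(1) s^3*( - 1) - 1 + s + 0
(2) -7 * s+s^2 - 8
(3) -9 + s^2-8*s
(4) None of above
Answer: 2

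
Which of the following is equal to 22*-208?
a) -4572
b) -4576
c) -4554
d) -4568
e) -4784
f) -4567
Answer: b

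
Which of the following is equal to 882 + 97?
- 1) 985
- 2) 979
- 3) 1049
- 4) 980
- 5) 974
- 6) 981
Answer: 2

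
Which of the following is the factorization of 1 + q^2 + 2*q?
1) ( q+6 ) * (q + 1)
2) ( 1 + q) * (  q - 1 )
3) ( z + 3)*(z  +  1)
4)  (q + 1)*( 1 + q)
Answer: 4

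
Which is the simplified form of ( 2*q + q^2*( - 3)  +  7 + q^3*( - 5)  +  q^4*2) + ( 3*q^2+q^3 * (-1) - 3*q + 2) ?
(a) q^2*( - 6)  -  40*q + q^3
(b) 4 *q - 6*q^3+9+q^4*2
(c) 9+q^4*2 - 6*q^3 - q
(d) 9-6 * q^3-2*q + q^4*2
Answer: c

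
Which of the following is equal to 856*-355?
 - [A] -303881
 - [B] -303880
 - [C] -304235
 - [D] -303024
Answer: B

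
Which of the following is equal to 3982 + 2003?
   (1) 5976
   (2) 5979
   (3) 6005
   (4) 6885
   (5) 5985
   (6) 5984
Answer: 5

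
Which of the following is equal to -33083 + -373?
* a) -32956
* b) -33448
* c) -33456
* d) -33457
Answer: c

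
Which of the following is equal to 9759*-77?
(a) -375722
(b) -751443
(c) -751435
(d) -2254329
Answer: b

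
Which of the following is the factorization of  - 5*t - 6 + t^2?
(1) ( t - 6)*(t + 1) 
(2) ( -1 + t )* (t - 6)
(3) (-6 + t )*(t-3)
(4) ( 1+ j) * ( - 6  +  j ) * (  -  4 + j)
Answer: 1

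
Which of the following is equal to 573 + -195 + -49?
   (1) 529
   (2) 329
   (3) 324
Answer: 2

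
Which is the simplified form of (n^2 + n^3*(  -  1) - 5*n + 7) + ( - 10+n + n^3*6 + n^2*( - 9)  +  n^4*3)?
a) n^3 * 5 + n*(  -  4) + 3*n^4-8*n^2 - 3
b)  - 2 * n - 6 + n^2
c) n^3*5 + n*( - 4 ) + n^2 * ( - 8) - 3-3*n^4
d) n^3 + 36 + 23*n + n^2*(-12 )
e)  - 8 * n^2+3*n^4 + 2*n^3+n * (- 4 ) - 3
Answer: a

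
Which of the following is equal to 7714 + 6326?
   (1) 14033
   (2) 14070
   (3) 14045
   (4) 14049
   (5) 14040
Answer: 5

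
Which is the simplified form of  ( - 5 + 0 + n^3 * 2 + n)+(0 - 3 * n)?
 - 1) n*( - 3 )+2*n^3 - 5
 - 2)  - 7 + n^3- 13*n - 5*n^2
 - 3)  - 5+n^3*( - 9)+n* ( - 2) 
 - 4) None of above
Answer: 4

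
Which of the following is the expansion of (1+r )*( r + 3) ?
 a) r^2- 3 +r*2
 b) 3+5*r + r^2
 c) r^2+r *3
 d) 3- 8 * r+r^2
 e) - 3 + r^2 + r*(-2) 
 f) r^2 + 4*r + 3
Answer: f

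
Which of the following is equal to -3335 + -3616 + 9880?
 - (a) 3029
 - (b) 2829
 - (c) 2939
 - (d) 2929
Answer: d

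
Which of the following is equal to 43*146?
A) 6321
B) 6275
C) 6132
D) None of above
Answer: D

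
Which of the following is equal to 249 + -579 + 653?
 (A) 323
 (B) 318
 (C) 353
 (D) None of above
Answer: A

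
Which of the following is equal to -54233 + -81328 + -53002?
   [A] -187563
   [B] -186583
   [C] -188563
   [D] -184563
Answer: C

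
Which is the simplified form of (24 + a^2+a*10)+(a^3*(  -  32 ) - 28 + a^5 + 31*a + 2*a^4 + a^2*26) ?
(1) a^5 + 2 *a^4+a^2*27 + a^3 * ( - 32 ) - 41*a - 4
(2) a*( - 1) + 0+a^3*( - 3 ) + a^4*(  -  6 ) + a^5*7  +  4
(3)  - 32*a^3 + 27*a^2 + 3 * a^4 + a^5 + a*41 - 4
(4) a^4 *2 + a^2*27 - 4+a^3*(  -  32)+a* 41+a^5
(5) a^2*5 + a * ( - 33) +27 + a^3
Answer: 4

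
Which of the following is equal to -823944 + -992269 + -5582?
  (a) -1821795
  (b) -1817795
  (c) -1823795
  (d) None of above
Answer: a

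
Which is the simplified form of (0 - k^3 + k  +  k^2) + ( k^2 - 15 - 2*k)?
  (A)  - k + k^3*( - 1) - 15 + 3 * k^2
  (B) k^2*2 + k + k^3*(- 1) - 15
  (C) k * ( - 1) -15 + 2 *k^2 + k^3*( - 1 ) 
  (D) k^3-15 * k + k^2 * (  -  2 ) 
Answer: C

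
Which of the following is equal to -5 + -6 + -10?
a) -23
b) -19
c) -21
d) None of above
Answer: c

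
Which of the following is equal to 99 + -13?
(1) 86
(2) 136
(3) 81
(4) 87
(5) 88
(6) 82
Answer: 1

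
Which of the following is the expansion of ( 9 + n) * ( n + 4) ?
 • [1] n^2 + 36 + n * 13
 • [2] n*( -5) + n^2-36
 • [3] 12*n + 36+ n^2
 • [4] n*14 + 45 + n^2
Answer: 1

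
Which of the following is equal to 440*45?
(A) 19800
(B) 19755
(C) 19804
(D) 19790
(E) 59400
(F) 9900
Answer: A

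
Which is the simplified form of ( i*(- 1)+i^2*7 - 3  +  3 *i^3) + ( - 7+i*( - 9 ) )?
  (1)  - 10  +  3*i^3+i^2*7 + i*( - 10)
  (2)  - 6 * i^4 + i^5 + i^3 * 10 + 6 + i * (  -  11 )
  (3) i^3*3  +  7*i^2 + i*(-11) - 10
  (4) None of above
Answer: 1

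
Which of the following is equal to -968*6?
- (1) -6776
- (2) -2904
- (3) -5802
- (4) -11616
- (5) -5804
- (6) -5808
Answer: 6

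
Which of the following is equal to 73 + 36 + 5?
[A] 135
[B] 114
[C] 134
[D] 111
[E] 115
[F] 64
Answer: B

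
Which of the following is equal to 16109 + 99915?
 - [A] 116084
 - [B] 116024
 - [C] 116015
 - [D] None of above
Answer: B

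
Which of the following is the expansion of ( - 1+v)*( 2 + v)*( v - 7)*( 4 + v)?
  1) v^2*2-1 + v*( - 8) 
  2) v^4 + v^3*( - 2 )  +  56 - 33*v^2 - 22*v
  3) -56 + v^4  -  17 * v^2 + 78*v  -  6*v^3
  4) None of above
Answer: 2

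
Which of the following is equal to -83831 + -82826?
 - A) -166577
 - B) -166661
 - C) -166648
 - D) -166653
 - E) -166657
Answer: E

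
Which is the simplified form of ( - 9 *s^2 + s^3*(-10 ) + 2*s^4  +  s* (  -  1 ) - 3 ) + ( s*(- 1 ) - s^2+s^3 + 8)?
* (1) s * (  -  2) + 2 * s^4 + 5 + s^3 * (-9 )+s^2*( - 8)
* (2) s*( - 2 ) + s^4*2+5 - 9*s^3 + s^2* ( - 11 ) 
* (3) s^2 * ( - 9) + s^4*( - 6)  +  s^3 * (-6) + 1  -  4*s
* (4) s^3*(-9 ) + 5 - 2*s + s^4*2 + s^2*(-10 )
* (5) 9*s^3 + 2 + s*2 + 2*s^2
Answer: 4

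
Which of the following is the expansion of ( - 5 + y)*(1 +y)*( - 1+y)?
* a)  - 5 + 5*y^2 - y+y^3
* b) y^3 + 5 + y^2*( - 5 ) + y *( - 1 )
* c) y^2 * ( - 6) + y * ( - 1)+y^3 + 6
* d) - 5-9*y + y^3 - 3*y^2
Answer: b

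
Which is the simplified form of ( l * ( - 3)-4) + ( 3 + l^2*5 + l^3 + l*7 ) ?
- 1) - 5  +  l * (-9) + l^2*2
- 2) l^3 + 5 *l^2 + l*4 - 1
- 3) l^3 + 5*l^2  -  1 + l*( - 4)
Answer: 2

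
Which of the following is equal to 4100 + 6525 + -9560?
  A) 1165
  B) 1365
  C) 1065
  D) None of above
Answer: C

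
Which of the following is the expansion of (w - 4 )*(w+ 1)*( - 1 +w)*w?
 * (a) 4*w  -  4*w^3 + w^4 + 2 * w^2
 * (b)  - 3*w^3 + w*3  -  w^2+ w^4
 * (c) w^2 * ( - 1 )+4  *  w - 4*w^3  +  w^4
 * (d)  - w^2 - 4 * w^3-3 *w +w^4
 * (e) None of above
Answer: c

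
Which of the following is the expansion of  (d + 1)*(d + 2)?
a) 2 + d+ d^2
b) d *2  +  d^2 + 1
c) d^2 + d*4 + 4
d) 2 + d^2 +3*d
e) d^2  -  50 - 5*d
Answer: d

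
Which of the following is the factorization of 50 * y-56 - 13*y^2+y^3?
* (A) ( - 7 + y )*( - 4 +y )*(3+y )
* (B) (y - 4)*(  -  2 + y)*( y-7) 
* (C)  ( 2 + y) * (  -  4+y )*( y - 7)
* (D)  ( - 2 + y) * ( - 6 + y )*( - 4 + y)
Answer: B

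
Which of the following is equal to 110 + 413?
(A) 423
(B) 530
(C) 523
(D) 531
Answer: C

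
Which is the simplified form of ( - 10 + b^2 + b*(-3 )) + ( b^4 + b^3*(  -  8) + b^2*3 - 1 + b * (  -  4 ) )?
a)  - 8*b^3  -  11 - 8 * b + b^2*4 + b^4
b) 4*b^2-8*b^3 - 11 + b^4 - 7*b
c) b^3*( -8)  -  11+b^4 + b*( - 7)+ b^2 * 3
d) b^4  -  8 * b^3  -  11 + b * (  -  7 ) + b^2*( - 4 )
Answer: b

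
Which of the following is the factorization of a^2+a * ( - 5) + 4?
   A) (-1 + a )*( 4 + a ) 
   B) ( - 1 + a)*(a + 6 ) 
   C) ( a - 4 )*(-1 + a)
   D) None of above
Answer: C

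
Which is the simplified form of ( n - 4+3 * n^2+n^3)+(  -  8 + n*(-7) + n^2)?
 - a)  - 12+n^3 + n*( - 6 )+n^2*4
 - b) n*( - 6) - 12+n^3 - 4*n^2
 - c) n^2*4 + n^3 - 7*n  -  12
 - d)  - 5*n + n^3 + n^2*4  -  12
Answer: a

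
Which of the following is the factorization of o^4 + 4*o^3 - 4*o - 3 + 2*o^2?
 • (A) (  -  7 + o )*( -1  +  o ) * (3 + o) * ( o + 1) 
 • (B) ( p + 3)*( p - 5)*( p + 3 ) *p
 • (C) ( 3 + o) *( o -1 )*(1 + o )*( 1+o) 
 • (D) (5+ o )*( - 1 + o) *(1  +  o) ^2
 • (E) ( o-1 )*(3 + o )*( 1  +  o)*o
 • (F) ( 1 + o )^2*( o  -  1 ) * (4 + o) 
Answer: C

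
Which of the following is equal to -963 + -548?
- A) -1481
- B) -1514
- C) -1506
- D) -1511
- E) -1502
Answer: D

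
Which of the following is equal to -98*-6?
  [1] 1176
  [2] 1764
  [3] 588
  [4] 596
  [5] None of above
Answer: 3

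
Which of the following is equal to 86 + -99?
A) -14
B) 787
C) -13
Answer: C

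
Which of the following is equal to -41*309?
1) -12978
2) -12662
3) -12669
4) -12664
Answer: 3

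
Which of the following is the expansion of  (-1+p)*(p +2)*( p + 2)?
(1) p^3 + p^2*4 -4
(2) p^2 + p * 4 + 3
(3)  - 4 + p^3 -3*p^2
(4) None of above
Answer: 4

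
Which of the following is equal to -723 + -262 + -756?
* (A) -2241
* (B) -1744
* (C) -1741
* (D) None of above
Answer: C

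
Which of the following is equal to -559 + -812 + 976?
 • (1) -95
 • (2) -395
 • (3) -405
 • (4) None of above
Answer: 2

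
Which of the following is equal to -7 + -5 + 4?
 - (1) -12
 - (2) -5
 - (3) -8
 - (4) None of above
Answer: 3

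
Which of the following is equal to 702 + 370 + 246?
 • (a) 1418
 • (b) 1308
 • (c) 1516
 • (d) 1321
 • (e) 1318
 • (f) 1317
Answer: e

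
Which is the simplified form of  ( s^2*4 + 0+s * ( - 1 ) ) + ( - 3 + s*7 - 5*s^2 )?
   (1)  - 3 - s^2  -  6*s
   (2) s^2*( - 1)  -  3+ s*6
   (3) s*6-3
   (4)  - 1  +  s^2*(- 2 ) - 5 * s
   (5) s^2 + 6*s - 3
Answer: 2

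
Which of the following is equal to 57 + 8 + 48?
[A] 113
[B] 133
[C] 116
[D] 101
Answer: A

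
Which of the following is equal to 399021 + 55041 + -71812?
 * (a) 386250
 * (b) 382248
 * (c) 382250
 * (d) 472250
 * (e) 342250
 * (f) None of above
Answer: c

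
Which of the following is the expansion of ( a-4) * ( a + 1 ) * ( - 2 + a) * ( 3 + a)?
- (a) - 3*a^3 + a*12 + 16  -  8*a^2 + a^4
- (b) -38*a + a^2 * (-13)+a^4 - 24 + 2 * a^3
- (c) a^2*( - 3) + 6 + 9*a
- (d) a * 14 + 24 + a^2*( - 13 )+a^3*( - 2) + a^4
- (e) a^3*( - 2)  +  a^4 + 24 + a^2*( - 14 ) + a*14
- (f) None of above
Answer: d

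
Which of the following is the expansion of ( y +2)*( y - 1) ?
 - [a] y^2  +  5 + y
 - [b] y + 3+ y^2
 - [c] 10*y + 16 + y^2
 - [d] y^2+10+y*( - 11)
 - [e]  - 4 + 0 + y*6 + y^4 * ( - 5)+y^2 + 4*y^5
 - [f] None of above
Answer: f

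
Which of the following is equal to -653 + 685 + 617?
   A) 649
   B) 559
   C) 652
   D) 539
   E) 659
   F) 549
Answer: A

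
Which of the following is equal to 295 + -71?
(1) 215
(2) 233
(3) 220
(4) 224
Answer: 4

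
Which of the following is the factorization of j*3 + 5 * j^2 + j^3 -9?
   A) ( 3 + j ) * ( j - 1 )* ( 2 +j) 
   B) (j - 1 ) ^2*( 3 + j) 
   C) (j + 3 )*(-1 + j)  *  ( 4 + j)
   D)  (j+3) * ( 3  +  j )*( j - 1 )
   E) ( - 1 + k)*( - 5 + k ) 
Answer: D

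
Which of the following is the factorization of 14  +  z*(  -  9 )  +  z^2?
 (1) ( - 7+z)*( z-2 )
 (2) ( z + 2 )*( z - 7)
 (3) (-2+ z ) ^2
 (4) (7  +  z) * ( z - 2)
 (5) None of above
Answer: 1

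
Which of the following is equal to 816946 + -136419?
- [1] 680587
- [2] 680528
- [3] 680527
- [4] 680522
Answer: 3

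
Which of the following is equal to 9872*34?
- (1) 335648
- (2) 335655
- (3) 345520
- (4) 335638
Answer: 1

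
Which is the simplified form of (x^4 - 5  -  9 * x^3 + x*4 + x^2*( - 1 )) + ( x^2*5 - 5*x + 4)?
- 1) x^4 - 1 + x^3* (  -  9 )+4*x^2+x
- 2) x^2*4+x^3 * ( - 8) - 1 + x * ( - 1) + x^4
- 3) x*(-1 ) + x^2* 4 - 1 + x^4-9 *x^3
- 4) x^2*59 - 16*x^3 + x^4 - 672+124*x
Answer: 3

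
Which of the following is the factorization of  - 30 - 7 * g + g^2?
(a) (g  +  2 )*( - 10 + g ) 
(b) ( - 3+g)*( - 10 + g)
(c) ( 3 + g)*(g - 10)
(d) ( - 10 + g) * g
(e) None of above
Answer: c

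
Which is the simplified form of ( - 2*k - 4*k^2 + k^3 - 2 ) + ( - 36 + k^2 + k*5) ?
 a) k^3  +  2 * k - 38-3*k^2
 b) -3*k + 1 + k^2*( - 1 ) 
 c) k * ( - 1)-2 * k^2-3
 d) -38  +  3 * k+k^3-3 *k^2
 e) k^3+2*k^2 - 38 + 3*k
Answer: d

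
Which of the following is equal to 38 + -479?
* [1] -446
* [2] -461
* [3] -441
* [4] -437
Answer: 3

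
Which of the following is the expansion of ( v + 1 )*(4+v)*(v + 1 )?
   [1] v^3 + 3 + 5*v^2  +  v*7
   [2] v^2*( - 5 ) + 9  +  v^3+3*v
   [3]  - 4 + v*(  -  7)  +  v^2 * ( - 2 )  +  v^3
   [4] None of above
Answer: 4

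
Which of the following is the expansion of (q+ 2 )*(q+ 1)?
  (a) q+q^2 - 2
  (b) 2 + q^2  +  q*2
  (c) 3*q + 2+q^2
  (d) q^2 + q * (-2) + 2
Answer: c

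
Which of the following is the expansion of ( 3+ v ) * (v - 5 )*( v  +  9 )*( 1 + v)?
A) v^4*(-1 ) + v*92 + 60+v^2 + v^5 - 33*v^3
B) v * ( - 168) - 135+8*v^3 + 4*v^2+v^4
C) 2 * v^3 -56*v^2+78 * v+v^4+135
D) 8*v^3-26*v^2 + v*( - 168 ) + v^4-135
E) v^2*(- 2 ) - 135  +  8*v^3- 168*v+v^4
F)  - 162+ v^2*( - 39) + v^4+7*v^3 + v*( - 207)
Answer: D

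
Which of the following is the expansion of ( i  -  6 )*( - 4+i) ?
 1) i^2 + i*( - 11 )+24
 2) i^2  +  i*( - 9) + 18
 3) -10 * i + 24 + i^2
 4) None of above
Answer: 3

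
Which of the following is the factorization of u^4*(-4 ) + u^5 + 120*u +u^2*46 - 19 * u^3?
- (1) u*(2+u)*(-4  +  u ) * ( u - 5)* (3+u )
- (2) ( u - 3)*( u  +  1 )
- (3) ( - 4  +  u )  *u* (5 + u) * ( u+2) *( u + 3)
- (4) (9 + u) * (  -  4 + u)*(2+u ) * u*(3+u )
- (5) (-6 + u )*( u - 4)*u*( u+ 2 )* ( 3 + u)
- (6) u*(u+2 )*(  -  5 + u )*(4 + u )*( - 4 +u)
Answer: 1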